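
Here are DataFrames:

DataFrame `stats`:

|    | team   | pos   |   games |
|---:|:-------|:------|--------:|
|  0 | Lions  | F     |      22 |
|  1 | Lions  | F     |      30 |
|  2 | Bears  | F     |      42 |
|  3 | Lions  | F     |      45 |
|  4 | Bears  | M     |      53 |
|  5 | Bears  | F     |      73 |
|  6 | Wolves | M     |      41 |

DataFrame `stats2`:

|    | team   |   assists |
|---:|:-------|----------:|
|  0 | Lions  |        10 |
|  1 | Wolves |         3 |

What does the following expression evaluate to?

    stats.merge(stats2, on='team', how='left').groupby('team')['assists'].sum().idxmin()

merge on 'team' (how='left') → 7 rows:
     team pos  games  assists
0   Lions   F     22     10.0
1   Lions   F     30     10.0
2   Bears   F     42      NaN
3   Lions   F     45     10.0
4   Bears   M     53      NaN
5   Bears   F     73      NaN
6  Wolves   M     41      3.0
group by team, sum of assists:
team
Bears      0.0
Lions     30.0
Wolves     3.0
Name: assists, dtype: float64
Then the label with the smallest value: Bears

Bears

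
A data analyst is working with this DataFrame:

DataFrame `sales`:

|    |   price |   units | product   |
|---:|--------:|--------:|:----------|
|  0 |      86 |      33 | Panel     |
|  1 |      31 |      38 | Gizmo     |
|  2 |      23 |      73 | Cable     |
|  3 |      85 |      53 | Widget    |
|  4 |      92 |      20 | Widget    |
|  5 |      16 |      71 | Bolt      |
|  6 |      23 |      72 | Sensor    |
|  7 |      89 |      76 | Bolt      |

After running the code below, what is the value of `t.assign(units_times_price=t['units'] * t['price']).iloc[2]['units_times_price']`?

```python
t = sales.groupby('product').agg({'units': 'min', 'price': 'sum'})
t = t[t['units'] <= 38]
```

group by product: min(units), sum(price):
         units  price
product              
Bolt        71    105
Cable       73     23
Gizmo       38     31
Panel       33     86
Sensor      72     23
Widget      20    177
filter rows where units <= 38:
         units  price
product              
Gizmo       38     31
Panel       33     86
Widget      20    177
add column units_times_price = t['units'] * t['price']:
         units  price  units_times_price
product                                 
Gizmo       38     31               1178
Panel       33     86               2838
Widget      20    177               3540
The value at position 2, column 'units_times_price' is 3540.

3540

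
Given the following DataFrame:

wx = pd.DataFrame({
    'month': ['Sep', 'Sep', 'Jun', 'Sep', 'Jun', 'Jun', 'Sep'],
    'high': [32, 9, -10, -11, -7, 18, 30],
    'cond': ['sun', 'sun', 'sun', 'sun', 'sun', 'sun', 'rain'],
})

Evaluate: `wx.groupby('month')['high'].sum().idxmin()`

Jun

group by month, sum of high:
month
Jun     1
Sep    60
Name: high, dtype: int64
The label with the smallest value is Jun.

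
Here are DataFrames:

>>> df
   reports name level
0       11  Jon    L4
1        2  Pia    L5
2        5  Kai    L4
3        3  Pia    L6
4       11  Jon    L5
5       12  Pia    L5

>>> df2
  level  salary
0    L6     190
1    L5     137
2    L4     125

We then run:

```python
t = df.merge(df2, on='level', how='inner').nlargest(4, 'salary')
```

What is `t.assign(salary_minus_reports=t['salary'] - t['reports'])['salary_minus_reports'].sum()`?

merge on 'level' (how='inner') → 6 rows:
   reports name level  salary
0       11  Jon    L4     125
1        2  Pia    L5     137
2        5  Kai    L4     125
3        3  Pia    L6     190
4       11  Jon    L5     137
5       12  Pia    L5     137
take 4 rows with largest salary:
   reports name level  salary
3        3  Pia    L6     190
1        2  Pia    L5     137
4       11  Jon    L5     137
5       12  Pia    L5     137
add column salary_minus_reports = t['salary'] - t['reports']:
   reports name level  salary  salary_minus_reports
3        3  Pia    L6     190                   187
1        2  Pia    L5     137                   135
4       11  Jon    L5     137                   126
5       12  Pia    L5     137                   125

573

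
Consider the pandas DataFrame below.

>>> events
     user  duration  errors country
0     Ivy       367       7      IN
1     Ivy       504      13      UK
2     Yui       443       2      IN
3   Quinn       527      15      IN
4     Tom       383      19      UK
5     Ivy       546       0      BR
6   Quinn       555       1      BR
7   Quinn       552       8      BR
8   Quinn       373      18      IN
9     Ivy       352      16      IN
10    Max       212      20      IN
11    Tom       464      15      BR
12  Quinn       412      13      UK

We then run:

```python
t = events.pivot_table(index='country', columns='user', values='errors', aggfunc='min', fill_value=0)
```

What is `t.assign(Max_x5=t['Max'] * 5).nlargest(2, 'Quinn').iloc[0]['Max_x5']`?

100

pivot: rows=country, cols=user, min(errors):
user     Ivy  Max  Quinn  Tom  Yui
country                           
BR         0    0      1   15    0
IN         7   20     15    0    2
UK        13    0     13   19    0
add column Max_x5 = t['Max'] * 5:
user     Ivy  Max  Quinn  Tom  Yui  Max_x5
country                                   
BR         0    0      1   15    0       0
IN         7   20     15    0    2     100
UK        13    0     13   19    0       0
take 2 rows with largest Quinn:
user     Ivy  Max  Quinn  Tom  Yui  Max_x5
country                                   
IN         7   20     15    0    2     100
UK        13    0     13   19    0       0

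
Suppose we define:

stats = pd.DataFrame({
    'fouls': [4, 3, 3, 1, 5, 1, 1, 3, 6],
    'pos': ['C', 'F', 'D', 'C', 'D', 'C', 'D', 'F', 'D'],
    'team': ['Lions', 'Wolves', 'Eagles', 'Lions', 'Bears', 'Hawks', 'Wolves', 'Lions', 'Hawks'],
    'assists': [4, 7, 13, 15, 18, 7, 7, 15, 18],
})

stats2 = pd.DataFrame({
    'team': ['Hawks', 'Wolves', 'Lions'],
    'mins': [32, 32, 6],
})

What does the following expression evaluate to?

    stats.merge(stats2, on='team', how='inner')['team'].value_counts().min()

2

merge on 'team' (how='inner') → 7 rows:
   fouls pos    team  assists  mins
0      4   C   Lions        4     6
1      3   F  Wolves        7    32
2      1   C   Lions       15     6
3      1   C   Hawks        7    32
4      1   D  Wolves        7    32
5      3   F   Lions       15     6
6      6   D   Hawks       18    32
value_counts of team:
team
Lions     3
Wolves    2
Hawks     2
Name: count, dtype: int64
Taking the min of the resulting series gives 2.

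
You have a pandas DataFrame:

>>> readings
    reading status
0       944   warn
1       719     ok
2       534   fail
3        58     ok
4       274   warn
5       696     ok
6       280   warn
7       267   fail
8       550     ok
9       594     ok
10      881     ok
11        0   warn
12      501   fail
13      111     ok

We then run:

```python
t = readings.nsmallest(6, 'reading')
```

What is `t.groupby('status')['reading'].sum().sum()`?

990

take 6 rows with smallest reading:
    reading status
11        0   warn
3        58     ok
13      111     ok
7       267   fail
4       274   warn
6       280   warn
group by status, sum of reading:
status
fail    267
ok      169
warn    554
Name: reading, dtype: int64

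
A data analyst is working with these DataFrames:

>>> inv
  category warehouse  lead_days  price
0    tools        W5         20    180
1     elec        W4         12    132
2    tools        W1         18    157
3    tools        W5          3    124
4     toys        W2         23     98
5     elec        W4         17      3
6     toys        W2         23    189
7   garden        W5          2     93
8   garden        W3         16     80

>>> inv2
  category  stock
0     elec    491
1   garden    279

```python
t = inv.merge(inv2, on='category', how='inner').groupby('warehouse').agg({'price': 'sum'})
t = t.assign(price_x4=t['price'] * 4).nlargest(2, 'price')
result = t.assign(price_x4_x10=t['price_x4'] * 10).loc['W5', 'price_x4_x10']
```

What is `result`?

merge on 'category' (how='inner') → 4 rows:
  category warehouse  lead_days  price  stock
0     elec        W4         12    132    491
1     elec        W4         17      3    491
2   garden        W5          2     93    279
3   garden        W3         16     80    279
group by warehouse, sum of price:
           price
warehouse       
W3            80
W4           135
W5            93
add column price_x4 = t['price'] * 4:
           price  price_x4
warehouse                 
W3            80       320
W4           135       540
W5            93       372
take 2 rows with largest price:
           price  price_x4
warehouse                 
W4           135       540
W5            93       372
add column price_x4_x10 = t['price_x4'] * 10:
           price  price_x4  price_x4_x10
warehouse                               
W4           135       540          5400
W5            93       372          3720
The value at row 'W5', column 'price_x4_x10' is 3720.

3720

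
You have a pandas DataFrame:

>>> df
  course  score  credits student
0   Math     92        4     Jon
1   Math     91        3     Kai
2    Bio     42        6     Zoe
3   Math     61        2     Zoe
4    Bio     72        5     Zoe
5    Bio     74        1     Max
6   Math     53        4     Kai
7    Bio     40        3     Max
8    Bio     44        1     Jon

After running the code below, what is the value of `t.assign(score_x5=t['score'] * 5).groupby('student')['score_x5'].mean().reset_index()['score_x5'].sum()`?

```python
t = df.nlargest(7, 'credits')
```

take 7 rows with largest credits:
  course  score  credits student
2    Bio     42        6     Zoe
4    Bio     72        5     Zoe
0   Math     92        4     Jon
6   Math     53        4     Kai
1   Math     91        3     Kai
7    Bio     40        3     Max
3   Math     61        2     Zoe
add column score_x5 = t['score'] * 5:
  course  score  credits student  score_x5
2    Bio     42        6     Zoe       210
4    Bio     72        5     Zoe       360
0   Math     92        4     Jon       460
6   Math     53        4     Kai       265
1   Math     91        3     Kai       455
7    Bio     40        3     Max       200
3   Math     61        2     Zoe       305
group by student, mean of score_x5:
student
Jon    460.000000
Kai    360.000000
Max    200.000000
Zoe    291.666667
Name: score_x5, dtype: float64
reset_index():
  student    score_x5
0     Jon  460.000000
1     Kai  360.000000
2     Max  200.000000
3     Zoe  291.666667

1311.66666667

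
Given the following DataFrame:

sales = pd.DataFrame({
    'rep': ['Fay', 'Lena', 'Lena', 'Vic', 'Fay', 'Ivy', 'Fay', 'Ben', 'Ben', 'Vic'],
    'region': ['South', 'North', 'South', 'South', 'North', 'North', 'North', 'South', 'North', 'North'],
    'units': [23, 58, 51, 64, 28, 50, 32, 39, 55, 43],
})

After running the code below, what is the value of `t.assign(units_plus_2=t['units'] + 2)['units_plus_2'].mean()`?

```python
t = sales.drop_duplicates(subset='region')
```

42.5

drop duplicate region (keep=first):
    rep region  units
0   Fay  South     23
1  Lena  North     58
add column units_plus_2 = t['units'] + 2:
    rep region  units  units_plus_2
0   Fay  South     23            25
1  Lena  North     58            60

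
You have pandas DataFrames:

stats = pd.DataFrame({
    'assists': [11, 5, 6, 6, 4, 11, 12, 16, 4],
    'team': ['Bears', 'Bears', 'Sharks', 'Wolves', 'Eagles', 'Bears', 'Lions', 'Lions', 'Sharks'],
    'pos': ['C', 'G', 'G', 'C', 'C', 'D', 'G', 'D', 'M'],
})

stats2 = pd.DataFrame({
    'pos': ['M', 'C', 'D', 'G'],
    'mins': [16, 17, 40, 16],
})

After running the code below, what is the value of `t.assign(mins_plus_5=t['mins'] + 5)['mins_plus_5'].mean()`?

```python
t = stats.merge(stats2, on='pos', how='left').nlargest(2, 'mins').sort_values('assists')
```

merge on 'pos' (how='left') → 9 rows:
   assists    team pos  mins
0       11   Bears   C    17
1        5   Bears   G    16
2        6  Sharks   G    16
3        6  Wolves   C    17
4        4  Eagles   C    17
5       11   Bears   D    40
6       12   Lions   G    16
7       16   Lions   D    40
8        4  Sharks   M    16
take 2 rows with largest mins:
   assists   team pos  mins
5       11  Bears   D    40
7       16  Lions   D    40
sort by assists:
   assists   team pos  mins
5       11  Bears   D    40
7       16  Lions   D    40
add column mins_plus_5 = t['mins'] + 5:
   assists   team pos  mins  mins_plus_5
5       11  Bears   D    40           45
7       16  Lions   D    40           45
So mean() = 45.0.

45.0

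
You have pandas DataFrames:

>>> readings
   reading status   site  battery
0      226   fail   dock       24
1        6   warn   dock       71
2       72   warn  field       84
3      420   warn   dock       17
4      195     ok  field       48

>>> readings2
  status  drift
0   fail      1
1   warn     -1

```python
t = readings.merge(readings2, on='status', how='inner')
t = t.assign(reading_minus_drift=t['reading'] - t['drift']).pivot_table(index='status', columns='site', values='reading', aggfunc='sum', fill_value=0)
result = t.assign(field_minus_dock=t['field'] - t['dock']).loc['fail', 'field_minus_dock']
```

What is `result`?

-226

merge on 'status' (how='inner') → 4 rows:
   reading status   site  battery  drift
0      226   fail   dock       24      1
1        6   warn   dock       71     -1
2       72   warn  field       84     -1
3      420   warn   dock       17     -1
add column reading_minus_drift = t['reading'] - t['drift']:
   reading status   site  battery  drift  reading_minus_drift
0      226   fail   dock       24      1                  225
1        6   warn   dock       71     -1                    7
2       72   warn  field       84     -1                   73
3      420   warn   dock       17     -1                  421
pivot: rows=status, cols=site, sum(reading):
site    dock  field
status             
fail     226      0
warn     426     72
add column field_minus_dock = t['field'] - t['dock']:
site    dock  field  field_minus_dock
status                               
fail     226      0              -226
warn     426     72              -354
Hence -226.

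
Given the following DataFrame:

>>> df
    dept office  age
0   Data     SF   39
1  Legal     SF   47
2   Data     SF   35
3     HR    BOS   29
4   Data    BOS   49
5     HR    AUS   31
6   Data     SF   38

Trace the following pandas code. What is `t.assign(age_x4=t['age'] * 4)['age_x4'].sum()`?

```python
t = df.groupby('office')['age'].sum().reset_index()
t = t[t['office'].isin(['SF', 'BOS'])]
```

group by office, sum of age:
office
AUS     31
BOS     78
SF     159
Name: age, dtype: int64
reset_index():
  office  age
0    AUS   31
1    BOS   78
2     SF  159
filter rows where office in ['SF', 'BOS']:
  office  age
1    BOS   78
2     SF  159
add column age_x4 = t['age'] * 4:
  office  age  age_x4
1    BOS   78     312
2     SF  159     636

948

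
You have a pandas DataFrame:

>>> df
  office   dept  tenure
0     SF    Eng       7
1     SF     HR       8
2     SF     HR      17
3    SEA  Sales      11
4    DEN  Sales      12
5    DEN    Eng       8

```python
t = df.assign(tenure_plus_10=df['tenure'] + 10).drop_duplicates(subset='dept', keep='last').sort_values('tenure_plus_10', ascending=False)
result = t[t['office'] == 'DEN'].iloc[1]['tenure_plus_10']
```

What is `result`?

add column tenure_plus_10 = df['tenure'] + 10:
  office   dept  tenure  tenure_plus_10
0     SF    Eng       7              17
1     SF     HR       8              18
2     SF     HR      17              27
3    SEA  Sales      11              21
4    DEN  Sales      12              22
5    DEN    Eng       8              18
drop duplicate dept (keep=last):
  office   dept  tenure  tenure_plus_10
2     SF     HR      17              27
4    DEN  Sales      12              22
5    DEN    Eng       8              18
sort by tenure_plus_10 descending:
  office   dept  tenure  tenure_plus_10
2     SF     HR      17              27
4    DEN  Sales      12              22
5    DEN    Eng       8              18
filter rows where office == 'DEN':
  office   dept  tenure  tenure_plus_10
4    DEN  Sales      12              22
5    DEN    Eng       8              18
value at position 1, column 'tenure_plus_10' → 18

18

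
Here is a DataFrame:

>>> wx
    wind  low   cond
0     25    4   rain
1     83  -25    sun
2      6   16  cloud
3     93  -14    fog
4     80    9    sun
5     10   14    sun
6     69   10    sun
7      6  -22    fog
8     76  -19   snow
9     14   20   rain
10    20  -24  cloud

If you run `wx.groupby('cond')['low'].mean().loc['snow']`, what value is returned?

group by cond, mean of low:
cond
cloud    -4.0
fog     -18.0
rain     12.0
snow    -19.0
sun       2.0
Name: low, dtype: float64
Hence -19.0.

-19.0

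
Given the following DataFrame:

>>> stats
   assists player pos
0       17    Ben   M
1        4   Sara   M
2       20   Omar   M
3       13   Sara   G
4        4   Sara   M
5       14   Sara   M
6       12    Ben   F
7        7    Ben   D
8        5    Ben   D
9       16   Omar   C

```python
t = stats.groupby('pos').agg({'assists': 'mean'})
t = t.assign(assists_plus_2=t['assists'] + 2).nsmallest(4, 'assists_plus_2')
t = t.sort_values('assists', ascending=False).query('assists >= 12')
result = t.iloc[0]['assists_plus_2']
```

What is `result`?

15.0

group by pos, mean of assists:
     assists
pos         
C       16.0
D        6.0
F       12.0
G       13.0
M       11.8
add column assists_plus_2 = t['assists'] + 2:
     assists  assists_plus_2
pos                         
C       16.0            18.0
D        6.0             8.0
F       12.0            14.0
G       13.0            15.0
M       11.8            13.8
take 4 rows with smallest assists_plus_2:
     assists  assists_plus_2
pos                         
D        6.0             8.0
M       11.8            13.8
F       12.0            14.0
G       13.0            15.0
sort by assists descending:
     assists  assists_plus_2
pos                         
G       13.0            15.0
F       12.0            14.0
M       11.8            13.8
D        6.0             8.0
filter rows where assists >= 12:
     assists  assists_plus_2
pos                         
G       13.0            15.0
F       12.0            14.0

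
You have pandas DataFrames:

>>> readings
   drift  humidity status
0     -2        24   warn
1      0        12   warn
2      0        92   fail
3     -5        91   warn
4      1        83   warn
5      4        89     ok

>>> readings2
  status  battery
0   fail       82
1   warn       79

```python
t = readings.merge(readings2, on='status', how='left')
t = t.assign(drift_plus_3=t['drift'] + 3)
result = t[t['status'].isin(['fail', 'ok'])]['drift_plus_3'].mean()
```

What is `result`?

5.0

merge on 'status' (how='left') → 6 rows:
   drift  humidity status  battery
0     -2        24   warn     79.0
1      0        12   warn     79.0
2      0        92   fail     82.0
3     -5        91   warn     79.0
4      1        83   warn     79.0
5      4        89     ok      NaN
add column drift_plus_3 = t['drift'] + 3:
   drift  humidity status  battery  drift_plus_3
0     -2        24   warn     79.0             1
1      0        12   warn     79.0             3
2      0        92   fail     82.0             3
3     -5        91   warn     79.0            -2
4      1        83   warn     79.0             4
5      4        89     ok      NaN             7
filter rows where status in ['fail', 'ok']:
   drift  humidity status  battery  drift_plus_3
2      0        92   fail     82.0             3
5      4        89     ok      NaN             7
Taking the mean of column 'drift_plus_3' gives 5.0.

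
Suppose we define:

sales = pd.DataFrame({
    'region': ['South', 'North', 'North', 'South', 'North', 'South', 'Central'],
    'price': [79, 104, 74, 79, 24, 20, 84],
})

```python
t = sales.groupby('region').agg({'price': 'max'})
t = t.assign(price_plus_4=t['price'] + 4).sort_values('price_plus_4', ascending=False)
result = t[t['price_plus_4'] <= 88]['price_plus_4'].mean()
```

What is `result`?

85.5

group by region, max of price:
         price
region        
Central     84
North      104
South       79
add column price_plus_4 = t['price'] + 4:
         price  price_plus_4
region                      
Central     84            88
North      104           108
South       79            83
sort by price_plus_4 descending:
         price  price_plus_4
region                      
North      104           108
Central     84            88
South       79            83
filter rows where price_plus_4 <= 88:
         price  price_plus_4
region                      
Central     84            88
South       79            83
Taking the mean of column 'price_plus_4' gives 85.5.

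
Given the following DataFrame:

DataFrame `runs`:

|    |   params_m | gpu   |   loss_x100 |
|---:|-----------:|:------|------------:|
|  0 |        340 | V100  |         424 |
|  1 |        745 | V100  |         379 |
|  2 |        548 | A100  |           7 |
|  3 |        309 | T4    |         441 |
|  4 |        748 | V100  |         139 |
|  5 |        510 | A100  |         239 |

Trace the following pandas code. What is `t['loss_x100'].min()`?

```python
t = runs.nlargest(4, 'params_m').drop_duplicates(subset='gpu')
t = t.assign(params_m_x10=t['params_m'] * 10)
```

take 4 rows with largest params_m:
   params_m   gpu  loss_x100
4       748  V100        139
1       745  V100        379
2       548  A100          7
5       510  A100        239
drop duplicate gpu (keep=first):
   params_m   gpu  loss_x100
4       748  V100        139
2       548  A100          7
add column params_m_x10 = t['params_m'] * 10:
   params_m   gpu  loss_x100  params_m_x10
4       748  V100        139          7480
2       548  A100          7          5480
min of column 'loss_x100' → 7

7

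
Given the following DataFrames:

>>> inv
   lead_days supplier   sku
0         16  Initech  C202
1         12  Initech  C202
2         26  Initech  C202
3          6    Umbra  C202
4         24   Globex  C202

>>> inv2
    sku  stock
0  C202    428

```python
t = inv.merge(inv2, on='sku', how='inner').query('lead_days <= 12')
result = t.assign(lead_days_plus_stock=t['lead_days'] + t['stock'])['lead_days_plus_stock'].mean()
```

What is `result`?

merge on 'sku' (how='inner') → 5 rows:
   lead_days supplier   sku  stock
0         16  Initech  C202    428
1         12  Initech  C202    428
2         26  Initech  C202    428
3          6    Umbra  C202    428
4         24   Globex  C202    428
filter rows where lead_days <= 12:
   lead_days supplier   sku  stock
1         12  Initech  C202    428
3          6    Umbra  C202    428
add column lead_days_plus_stock = t['lead_days'] + t['stock']:
   lead_days supplier   sku  stock  lead_days_plus_stock
1         12  Initech  C202    428                   440
3          6    Umbra  C202    428                   434

437.0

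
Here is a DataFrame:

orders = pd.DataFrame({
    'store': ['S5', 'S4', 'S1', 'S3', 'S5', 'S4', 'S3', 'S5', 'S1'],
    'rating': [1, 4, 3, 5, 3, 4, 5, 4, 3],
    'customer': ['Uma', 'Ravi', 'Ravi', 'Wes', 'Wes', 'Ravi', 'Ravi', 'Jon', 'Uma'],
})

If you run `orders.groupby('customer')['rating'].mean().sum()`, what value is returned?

14.0

group by customer, mean of rating:
customer
Jon     4.0
Ravi    4.0
Uma     2.0
Wes     4.0
Name: rating, dtype: float64
So sum() = 14.0.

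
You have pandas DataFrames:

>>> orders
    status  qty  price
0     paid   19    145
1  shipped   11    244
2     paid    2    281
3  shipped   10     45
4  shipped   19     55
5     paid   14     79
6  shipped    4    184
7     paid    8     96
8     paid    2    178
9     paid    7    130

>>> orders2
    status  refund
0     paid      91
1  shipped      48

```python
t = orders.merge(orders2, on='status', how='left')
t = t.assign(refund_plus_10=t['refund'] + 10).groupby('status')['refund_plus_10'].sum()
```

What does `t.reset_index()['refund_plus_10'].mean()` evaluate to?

419.0

merge on 'status' (how='left') → 10 rows:
    status  qty  price  refund
0     paid   19    145      91
1  shipped   11    244      48
2     paid    2    281      91
3  shipped   10     45      48
4  shipped   19     55      48
5     paid   14     79      91
6  shipped    4    184      48
7     paid    8     96      91
8     paid    2    178      91
9     paid    7    130      91
add column refund_plus_10 = t['refund'] + 10:
    status  qty  price  refund  refund_plus_10
0     paid   19    145      91             101
1  shipped   11    244      48              58
2     paid    2    281      91             101
3  shipped   10     45      48              58
4  shipped   19     55      48              58
5     paid   14     79      91             101
6  shipped    4    184      48              58
7     paid    8     96      91             101
8     paid    2    178      91             101
9     paid    7    130      91             101
group by status, sum of refund_plus_10:
status
paid       606
shipped    232
Name: refund_plus_10, dtype: int64
reset_index():
    status  refund_plus_10
0     paid             606
1  shipped             232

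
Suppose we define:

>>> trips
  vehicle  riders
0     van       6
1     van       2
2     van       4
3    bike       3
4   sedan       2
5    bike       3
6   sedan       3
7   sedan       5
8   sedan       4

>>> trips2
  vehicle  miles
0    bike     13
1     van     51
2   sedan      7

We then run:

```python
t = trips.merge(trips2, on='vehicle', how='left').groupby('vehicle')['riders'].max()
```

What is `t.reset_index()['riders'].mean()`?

4.66666666667

merge on 'vehicle' (how='left') → 9 rows:
  vehicle  riders  miles
0     van       6     51
1     van       2     51
2     van       4     51
3    bike       3     13
4   sedan       2      7
5    bike       3     13
6   sedan       3      7
7   sedan       5      7
8   sedan       4      7
group by vehicle, max of riders:
vehicle
bike     3
sedan    5
van      6
Name: riders, dtype: int64
reset_index():
  vehicle  riders
0    bike       3
1   sedan       5
2     van       6
Taking the mean of column 'riders' gives 4.66666666667.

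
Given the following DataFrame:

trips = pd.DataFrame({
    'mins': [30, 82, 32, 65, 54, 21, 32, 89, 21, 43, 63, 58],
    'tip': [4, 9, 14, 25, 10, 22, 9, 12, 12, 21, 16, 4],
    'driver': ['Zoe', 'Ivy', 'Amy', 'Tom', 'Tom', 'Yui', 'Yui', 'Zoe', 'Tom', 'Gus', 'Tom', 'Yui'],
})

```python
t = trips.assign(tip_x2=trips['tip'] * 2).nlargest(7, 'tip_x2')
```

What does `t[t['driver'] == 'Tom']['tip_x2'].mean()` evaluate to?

add column tip_x2 = trips['tip'] * 2:
    mins  tip driver  tip_x2
0     30    4    Zoe       8
1     82    9    Ivy      18
2     32   14    Amy      28
3     65   25    Tom      50
4     54   10    Tom      20
5     21   22    Yui      44
6     32    9    Yui      18
7     89   12    Zoe      24
8     21   12    Tom      24
9     43   21    Gus      42
10    63   16    Tom      32
11    58    4    Yui       8
take 7 rows with largest tip_x2:
    mins  tip driver  tip_x2
3     65   25    Tom      50
5     21   22    Yui      44
9     43   21    Gus      42
10    63   16    Tom      32
2     32   14    Amy      28
7     89   12    Zoe      24
8     21   12    Tom      24
filter rows where driver == 'Tom':
    mins  tip driver  tip_x2
3     65   25    Tom      50
10    63   16    Tom      32
8     21   12    Tom      24

35.3333333333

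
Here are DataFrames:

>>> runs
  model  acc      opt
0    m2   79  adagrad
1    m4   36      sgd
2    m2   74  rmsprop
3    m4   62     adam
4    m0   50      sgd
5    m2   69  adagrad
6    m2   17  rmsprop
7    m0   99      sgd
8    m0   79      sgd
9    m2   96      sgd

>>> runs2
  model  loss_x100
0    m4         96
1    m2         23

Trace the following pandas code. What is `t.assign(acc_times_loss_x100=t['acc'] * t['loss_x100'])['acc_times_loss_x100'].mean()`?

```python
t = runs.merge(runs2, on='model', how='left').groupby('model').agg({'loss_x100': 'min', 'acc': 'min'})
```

1923.5

merge on 'model' (how='left') → 10 rows:
  model  acc      opt  loss_x100
0    m2   79  adagrad       23.0
1    m4   36      sgd       96.0
2    m2   74  rmsprop       23.0
3    m4   62     adam       96.0
4    m0   50      sgd        NaN
5    m2   69  adagrad       23.0
6    m2   17  rmsprop       23.0
7    m0   99      sgd        NaN
8    m0   79      sgd        NaN
9    m2   96      sgd       23.0
group by model: min(loss_x100), min(acc):
       loss_x100  acc
model                
m0           NaN   50
m2          23.0   17
m4          96.0   36
add column acc_times_loss_x100 = t['acc'] * t['loss_x100']:
       loss_x100  acc  acc_times_loss_x100
model                                     
m0           NaN   50                  NaN
m2          23.0   17                391.0
m4          96.0   36               3456.0
Taking the mean of column 'acc_times_loss_x100' gives 1923.5.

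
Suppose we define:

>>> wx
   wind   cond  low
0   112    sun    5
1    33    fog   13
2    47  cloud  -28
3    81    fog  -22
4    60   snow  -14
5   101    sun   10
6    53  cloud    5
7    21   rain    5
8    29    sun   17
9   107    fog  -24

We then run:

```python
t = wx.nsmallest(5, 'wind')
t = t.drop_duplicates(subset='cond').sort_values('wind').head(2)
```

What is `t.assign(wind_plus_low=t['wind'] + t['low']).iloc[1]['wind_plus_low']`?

take 5 rows with smallest wind:
   wind   cond  low
7    21   rain    5
8    29    sun   17
1    33    fog   13
2    47  cloud  -28
6    53  cloud    5
drop duplicate cond (keep=first):
   wind   cond  low
7    21   rain    5
8    29    sun   17
1    33    fog   13
2    47  cloud  -28
sort by wind:
   wind   cond  low
7    21   rain    5
8    29    sun   17
1    33    fog   13
2    47  cloud  -28
take first 2 rows:
   wind  cond  low
7    21  rain    5
8    29   sun   17
add column wind_plus_low = t['wind'] + t['low']:
   wind  cond  low  wind_plus_low
7    21  rain    5             26
8    29   sun   17             46
Hence 46.

46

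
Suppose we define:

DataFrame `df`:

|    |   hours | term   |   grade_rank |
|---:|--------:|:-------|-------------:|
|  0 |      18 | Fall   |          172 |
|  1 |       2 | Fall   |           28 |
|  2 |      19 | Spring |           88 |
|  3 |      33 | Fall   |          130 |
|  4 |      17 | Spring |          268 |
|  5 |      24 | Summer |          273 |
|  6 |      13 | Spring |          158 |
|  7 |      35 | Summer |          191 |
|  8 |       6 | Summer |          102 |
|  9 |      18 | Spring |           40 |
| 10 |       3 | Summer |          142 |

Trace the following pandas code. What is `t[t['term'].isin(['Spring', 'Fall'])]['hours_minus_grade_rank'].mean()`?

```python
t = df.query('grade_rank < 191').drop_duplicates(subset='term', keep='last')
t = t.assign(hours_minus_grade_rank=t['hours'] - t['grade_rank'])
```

filter rows where grade_rank < 191:
    hours    term  grade_rank
0      18    Fall         172
1       2    Fall          28
2      19  Spring          88
3      33    Fall         130
6      13  Spring         158
8       6  Summer         102
9      18  Spring          40
10      3  Summer         142
drop duplicate term (keep=last):
    hours    term  grade_rank
3      33    Fall         130
9      18  Spring          40
10      3  Summer         142
add column hours_minus_grade_rank = t['hours'] - t['grade_rank']:
    hours    term  grade_rank  hours_minus_grade_rank
3      33    Fall         130                     -97
9      18  Spring          40                     -22
10      3  Summer         142                    -139
filter rows where term in ['Spring', 'Fall']:
   hours    term  grade_rank  hours_minus_grade_rank
3     33    Fall         130                     -97
9     18  Spring          40                     -22
Taking the mean of column 'hours_minus_grade_rank' gives -59.5.

-59.5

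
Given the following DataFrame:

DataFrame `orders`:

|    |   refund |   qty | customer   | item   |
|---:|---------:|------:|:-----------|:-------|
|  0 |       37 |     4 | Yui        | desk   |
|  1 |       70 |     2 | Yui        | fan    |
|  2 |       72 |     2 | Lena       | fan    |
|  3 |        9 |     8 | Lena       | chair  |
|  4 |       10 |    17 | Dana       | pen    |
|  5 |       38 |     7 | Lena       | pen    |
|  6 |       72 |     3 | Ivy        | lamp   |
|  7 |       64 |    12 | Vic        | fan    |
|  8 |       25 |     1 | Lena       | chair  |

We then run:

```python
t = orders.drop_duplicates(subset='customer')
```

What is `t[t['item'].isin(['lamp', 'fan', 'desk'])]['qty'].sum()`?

drop duplicate customer (keep=first):
   refund  qty customer  item
0      37    4      Yui  desk
2      72    2     Lena   fan
4      10   17     Dana   pen
6      72    3      Ivy  lamp
7      64   12      Vic   fan
filter rows where item in ['lamp', 'fan', 'desk']:
   refund  qty customer  item
0      37    4      Yui  desk
2      72    2     Lena   fan
6      72    3      Ivy  lamp
7      64   12      Vic   fan

21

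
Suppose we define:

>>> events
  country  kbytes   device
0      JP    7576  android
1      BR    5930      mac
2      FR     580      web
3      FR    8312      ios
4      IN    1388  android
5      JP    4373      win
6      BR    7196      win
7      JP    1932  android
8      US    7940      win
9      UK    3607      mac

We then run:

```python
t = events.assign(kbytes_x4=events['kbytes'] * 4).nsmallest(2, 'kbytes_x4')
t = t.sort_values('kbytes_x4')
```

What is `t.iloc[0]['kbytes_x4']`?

add column kbytes_x4 = events['kbytes'] * 4:
  country  kbytes   device  kbytes_x4
0      JP    7576  android      30304
1      BR    5930      mac      23720
2      FR     580      web       2320
3      FR    8312      ios      33248
4      IN    1388  android       5552
5      JP    4373      win      17492
6      BR    7196      win      28784
7      JP    1932  android       7728
8      US    7940      win      31760
9      UK    3607      mac      14428
take 2 rows with smallest kbytes_x4:
  country  kbytes   device  kbytes_x4
2      FR     580      web       2320
4      IN    1388  android       5552
sort by kbytes_x4:
  country  kbytes   device  kbytes_x4
2      FR     580      web       2320
4      IN    1388  android       5552

2320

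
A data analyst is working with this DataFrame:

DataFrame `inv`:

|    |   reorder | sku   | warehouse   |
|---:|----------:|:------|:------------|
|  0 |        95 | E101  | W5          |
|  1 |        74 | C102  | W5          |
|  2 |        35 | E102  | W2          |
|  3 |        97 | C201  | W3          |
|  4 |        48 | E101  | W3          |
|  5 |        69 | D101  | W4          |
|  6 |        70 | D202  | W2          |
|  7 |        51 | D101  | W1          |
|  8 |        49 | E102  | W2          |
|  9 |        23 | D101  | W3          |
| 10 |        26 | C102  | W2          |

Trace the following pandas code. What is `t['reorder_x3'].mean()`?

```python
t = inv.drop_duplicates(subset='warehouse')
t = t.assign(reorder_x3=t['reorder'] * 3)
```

drop duplicate warehouse (keep=first):
   reorder   sku warehouse
0       95  E101        W5
2       35  E102        W2
3       97  C201        W3
5       69  D101        W4
7       51  D101        W1
add column reorder_x3 = t['reorder'] * 3:
   reorder   sku warehouse  reorder_x3
0       95  E101        W5         285
2       35  E102        W2         105
3       97  C201        W3         291
5       69  D101        W4         207
7       51  D101        W1         153
Taking the mean of column 'reorder_x3' gives 208.2.

208.2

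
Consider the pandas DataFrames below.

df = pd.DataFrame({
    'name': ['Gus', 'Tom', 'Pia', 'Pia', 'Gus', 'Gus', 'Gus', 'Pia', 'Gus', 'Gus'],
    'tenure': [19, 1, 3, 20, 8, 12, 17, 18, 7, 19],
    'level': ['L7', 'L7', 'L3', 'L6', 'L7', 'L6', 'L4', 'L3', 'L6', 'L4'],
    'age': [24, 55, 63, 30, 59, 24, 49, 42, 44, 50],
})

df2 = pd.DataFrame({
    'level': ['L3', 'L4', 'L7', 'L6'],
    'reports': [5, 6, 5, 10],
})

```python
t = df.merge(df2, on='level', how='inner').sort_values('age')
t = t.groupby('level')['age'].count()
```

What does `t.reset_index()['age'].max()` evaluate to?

merge on 'level' (how='inner') → 10 rows:
  name  tenure level  age  reports
0  Gus      19    L7   24        5
1  Tom       1    L7   55        5
2  Pia       3    L3   63        5
3  Pia      20    L6   30       10
4  Gus       8    L7   59        5
5  Gus      12    L6   24       10
6  Gus      17    L4   49        6
7  Pia      18    L3   42        5
8  Gus       7    L6   44       10
9  Gus      19    L4   50        6
sort by age:
  name  tenure level  age  reports
0  Gus      19    L7   24        5
5  Gus      12    L6   24       10
3  Pia      20    L6   30       10
7  Pia      18    L3   42        5
8  Gus       7    L6   44       10
6  Gus      17    L4   49        6
9  Gus      19    L4   50        6
1  Tom       1    L7   55        5
4  Gus       8    L7   59        5
2  Pia       3    L3   63        5
group by level, count of age:
level
L3    2
L4    2
L6    3
L7    3
Name: age, dtype: int64
reset_index():
  level  age
0    L3    2
1    L4    2
2    L6    3
3    L7    3
Hence 3.

3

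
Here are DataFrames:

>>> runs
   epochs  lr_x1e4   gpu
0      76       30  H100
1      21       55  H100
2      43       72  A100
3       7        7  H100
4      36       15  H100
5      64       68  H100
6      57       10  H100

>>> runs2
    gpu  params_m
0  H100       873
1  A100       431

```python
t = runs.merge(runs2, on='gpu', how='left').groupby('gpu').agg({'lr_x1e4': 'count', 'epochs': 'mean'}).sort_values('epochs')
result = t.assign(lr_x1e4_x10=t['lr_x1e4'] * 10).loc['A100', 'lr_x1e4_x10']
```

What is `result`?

merge on 'gpu' (how='left') → 7 rows:
   epochs  lr_x1e4   gpu  params_m
0      76       30  H100       873
1      21       55  H100       873
2      43       72  A100       431
3       7        7  H100       873
4      36       15  H100       873
5      64       68  H100       873
6      57       10  H100       873
group by gpu: count(lr_x1e4), mean(epochs):
      lr_x1e4  epochs
gpu                  
A100        1    43.0
H100        6    43.5
sort by epochs:
      lr_x1e4  epochs
gpu                  
A100        1    43.0
H100        6    43.5
add column lr_x1e4_x10 = t['lr_x1e4'] * 10:
      lr_x1e4  epochs  lr_x1e4_x10
gpu                               
A100        1    43.0           10
H100        6    43.5           60
Finally, value at row 'A100', column 'lr_x1e4_x10' = 10.

10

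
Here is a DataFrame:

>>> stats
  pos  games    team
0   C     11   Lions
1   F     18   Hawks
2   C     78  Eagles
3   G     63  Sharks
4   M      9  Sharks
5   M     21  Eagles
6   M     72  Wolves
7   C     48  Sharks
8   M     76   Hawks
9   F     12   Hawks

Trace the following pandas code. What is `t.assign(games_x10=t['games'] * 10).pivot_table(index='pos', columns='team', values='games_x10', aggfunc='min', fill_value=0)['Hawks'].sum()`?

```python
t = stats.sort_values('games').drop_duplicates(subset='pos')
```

120

sort by games:
  pos  games    team
4   M      9  Sharks
0   C     11   Lions
9   F     12   Hawks
1   F     18   Hawks
5   M     21  Eagles
7   C     48  Sharks
3   G     63  Sharks
6   M     72  Wolves
8   M     76   Hawks
2   C     78  Eagles
drop duplicate pos (keep=first):
  pos  games    team
4   M      9  Sharks
0   C     11   Lions
9   F     12   Hawks
3   G     63  Sharks
add column games_x10 = t['games'] * 10:
  pos  games    team  games_x10
4   M      9  Sharks         90
0   C     11   Lions        110
9   F     12   Hawks        120
3   G     63  Sharks        630
pivot: rows=pos, cols=team, min(games_x10):
team  Hawks  Lions  Sharks
pos                       
C         0    110       0
F       120      0       0
G         0      0     630
M         0      0      90
The sum of column 'Hawks' is 120.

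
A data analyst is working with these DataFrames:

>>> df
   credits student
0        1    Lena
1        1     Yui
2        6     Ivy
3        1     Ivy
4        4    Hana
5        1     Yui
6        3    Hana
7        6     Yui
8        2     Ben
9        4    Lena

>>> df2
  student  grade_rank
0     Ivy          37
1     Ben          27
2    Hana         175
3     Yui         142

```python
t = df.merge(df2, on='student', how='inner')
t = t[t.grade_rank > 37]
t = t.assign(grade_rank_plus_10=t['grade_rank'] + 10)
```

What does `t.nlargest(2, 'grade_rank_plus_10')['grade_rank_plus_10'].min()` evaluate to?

merge on 'student' (how='inner') → 8 rows:
   credits student  grade_rank
0        1     Yui         142
1        6     Ivy          37
2        1     Ivy          37
3        4    Hana         175
4        1     Yui         142
5        3    Hana         175
6        6     Yui         142
7        2     Ben          27
filter rows where grade_rank > 37:
   credits student  grade_rank
0        1     Yui         142
3        4    Hana         175
4        1     Yui         142
5        3    Hana         175
6        6     Yui         142
add column grade_rank_plus_10 = t['grade_rank'] + 10:
   credits student  grade_rank  grade_rank_plus_10
0        1     Yui         142                 152
3        4    Hana         175                 185
4        1     Yui         142                 152
5        3    Hana         175                 185
6        6     Yui         142                 152
take 2 rows with largest grade_rank_plus_10:
   credits student  grade_rank  grade_rank_plus_10
3        4    Hana         175                 185
5        3    Hana         175                 185
Then the min of column 'grade_rank_plus_10': 185

185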